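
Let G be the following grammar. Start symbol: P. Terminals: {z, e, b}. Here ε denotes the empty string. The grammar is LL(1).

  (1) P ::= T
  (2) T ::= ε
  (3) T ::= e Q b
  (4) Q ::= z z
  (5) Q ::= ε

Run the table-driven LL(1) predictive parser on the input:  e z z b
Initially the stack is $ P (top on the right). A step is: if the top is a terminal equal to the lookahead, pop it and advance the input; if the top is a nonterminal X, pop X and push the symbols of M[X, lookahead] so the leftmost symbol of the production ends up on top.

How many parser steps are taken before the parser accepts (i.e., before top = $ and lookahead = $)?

7

     Stack    Input      Action
  1  $ P      e z z b $  expand P ::= T
  2  $ T      e z z b $  expand T ::= e Q b
  3  $ b Q e  e z z b $  match e
  4  $ b Q    z z b $    expand Q ::= z z
  5  $ b z z  z z b $    match z
  6  $ b z    z b $      match z
  7  $ b      b $        match b
Accept reached after 7 steps.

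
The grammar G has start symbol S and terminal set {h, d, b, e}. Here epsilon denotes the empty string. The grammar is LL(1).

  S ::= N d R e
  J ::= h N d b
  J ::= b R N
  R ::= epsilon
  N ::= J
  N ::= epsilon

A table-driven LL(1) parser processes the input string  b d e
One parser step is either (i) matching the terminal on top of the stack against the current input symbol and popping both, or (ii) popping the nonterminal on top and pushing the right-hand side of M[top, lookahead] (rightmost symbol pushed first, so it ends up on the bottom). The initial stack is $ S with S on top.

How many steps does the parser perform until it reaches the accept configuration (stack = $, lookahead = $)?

     Stack          Input    Action
  1  $ S            b d e $  expand S ::= N d R e
  2  $ e R d N      b d e $  expand N ::= J
  3  $ e R d J      b d e $  expand J ::= b R N
  4  $ e R d N R b  b d e $  match b
  5  $ e R d N R    d e $    expand R ::= epsilon
  6  $ e R d N      d e $    expand N ::= epsilon
  7  $ e R d        d e $    match d
  8  $ e R          e $      expand R ::= epsilon
  9  $ e            e $      match e
Accept reached after 9 steps.

9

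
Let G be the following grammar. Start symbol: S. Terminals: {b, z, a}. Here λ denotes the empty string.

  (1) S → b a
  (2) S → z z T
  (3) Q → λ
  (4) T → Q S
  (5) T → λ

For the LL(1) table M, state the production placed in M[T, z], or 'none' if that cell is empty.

FIRST(S) = {b, z}
FIRST(Q) = {λ}
FIRST(T) = {λ, b, z}  (via Q S)
FOLLOW(S) includes $ since S is the start symbol.
FOLLOW(S): in T→Q S, the suffix after S is empty, so FOLLOW(S) ⊇ FOLLOW(T) = {$}. Thus FOLLOW(S) = {$}.
FOLLOW(T): in S→z z T, the suffix after T is empty, so FOLLOW(T) ⊇ FOLLOW(S) = {$}. Thus FOLLOW(T) = {$}.
For T → Q S: FIRST(Q S) = {b, z}, so it goes in M[T, t] for t ∈ {b, z}.
For T → λ: FIRST(λ) = {λ}, so it goes in M[T, t] for t ∈ {}; since λ ∈ FIRST, also for every t ∈ FOLLOW(T) = {$}.

T → Q S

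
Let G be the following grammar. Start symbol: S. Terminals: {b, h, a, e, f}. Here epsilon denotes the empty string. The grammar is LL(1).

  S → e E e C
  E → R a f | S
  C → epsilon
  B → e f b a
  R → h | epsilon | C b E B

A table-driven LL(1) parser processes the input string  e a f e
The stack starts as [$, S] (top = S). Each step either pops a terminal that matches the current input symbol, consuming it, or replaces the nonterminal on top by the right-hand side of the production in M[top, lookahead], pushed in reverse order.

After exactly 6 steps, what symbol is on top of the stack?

step 1: stack=$ S  input=e a f e $  — expand S → e E e C
step 2: stack=$ C e E e  input=e a f e $  — match e
step 3: stack=$ C e E  input=a f e $  — expand E → R a f
step 4: stack=$ C e f a R  input=a f e $  — expand R → epsilon
step 5: stack=$ C e f a  input=a f e $  — match a
step 6: stack=$ C e f  input=f e $  — match f
Stack after step 6: $ C e (top = e).

e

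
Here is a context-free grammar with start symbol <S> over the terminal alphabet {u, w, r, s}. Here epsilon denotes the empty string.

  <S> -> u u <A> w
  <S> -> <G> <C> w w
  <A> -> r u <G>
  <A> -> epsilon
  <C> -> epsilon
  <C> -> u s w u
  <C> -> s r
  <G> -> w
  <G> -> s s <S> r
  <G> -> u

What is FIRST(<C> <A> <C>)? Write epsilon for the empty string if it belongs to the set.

{epsilon, r, s, u}

FIRST(<A>) = {epsilon, r}
FIRST(<C>) = {epsilon, s, u}
FIRST(<G>) = {s, u, w}
FIRST(<S>) = {s, u, w}  (via <G> <C> w w)
FIRST(<C> <A> <C>): take FIRST of each symbol in turn, carrying on past any symbol whose FIRST contains epsilon; result {epsilon, r, s, u}.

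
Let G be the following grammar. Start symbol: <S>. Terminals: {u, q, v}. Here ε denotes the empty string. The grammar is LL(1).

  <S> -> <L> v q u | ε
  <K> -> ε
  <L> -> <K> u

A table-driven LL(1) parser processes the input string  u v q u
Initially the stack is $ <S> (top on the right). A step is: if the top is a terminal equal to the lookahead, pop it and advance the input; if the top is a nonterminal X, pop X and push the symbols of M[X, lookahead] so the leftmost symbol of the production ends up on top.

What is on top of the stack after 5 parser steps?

q

step 1: stack=$ <S>  input=u v q u $  — expand <S> -> <L> v q u
step 2: stack=$ u q v <L>  input=u v q u $  — expand <L> -> <K> u
step 3: stack=$ u q v u <K>  input=u v q u $  — expand <K> -> ε
step 4: stack=$ u q v u  input=u v q u $  — match u
step 5: stack=$ u q v  input=v q u $  — match v
Stack after step 5: $ u q (top = q).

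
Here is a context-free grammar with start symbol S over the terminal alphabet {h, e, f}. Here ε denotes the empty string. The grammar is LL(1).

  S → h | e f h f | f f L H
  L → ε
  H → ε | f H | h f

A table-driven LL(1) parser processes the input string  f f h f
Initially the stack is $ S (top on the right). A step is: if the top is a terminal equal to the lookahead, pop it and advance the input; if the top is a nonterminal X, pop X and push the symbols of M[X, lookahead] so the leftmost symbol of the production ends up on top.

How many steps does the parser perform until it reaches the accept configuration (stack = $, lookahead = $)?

7

step 1: stack=$ S  input=f f h f $  — expand S → f f L H
step 2: stack=$ H L f f  input=f f h f $  — match f
step 3: stack=$ H L f  input=f h f $  — match f
step 4: stack=$ H L  input=h f $  — expand L → ε
step 5: stack=$ H  input=h f $  — expand H → h f
step 6: stack=$ f h  input=h f $  — match h
step 7: stack=$ f  input=f $  — match f
Accept reached after 7 steps.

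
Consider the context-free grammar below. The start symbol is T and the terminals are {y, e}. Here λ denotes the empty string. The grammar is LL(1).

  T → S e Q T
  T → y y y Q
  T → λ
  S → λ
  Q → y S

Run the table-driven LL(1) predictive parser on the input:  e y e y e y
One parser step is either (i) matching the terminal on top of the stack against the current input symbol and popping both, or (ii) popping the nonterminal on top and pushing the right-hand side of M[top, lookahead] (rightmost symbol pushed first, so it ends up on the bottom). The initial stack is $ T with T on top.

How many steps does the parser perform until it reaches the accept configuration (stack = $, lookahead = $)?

      Stack      Input          Action
   1  $ T        e y e y e y $  expand T → S e Q T
   2  $ T Q e S  e y e y e y $  expand S → λ
   3  $ T Q e    e y e y e y $  match e
   4  $ T Q      y e y e y $    expand Q → y S
   5  $ T S y    y e y e y $    match y
   6  $ T S      e y e y $      expand S → λ
   7  $ T        e y e y $      expand T → S e Q T
   8  $ T Q e S  e y e y $      expand S → λ
   9  $ T Q e    e y e y $      match e
  10  $ T Q      y e y $        expand Q → y S
  11  $ T S y    y e y $        match y
  12  $ T S      e y $          expand S → λ
  13  $ T        e y $          expand T → S e Q T
  14  $ T Q e S  e y $          expand S → λ
  15  $ T Q e    e y $          match e
  16  $ T Q      y $            expand Q → y S
  17  $ T S y    y $            match y
  18  $ T S      $              expand S → λ
  19  $ T        $              expand T → λ
Accept reached after 19 steps.

19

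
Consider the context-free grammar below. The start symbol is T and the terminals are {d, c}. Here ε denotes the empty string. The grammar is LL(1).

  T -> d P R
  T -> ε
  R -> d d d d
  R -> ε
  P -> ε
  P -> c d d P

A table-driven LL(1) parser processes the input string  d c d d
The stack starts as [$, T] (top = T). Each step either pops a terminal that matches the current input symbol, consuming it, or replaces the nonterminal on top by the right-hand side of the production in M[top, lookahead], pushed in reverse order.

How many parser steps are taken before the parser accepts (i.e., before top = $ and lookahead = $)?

     Stack        Input      Action
  1  $ T          d c d d $  expand T -> d P R
  2  $ R P d      d c d d $  match d
  3  $ R P        c d d $    expand P -> c d d P
  4  $ R P d d c  c d d $    match c
  5  $ R P d d    d d $      match d
  6  $ R P d      d $        match d
  7  $ R P        $          expand P -> ε
  8  $ R          $          expand R -> ε
Accept reached after 8 steps.

8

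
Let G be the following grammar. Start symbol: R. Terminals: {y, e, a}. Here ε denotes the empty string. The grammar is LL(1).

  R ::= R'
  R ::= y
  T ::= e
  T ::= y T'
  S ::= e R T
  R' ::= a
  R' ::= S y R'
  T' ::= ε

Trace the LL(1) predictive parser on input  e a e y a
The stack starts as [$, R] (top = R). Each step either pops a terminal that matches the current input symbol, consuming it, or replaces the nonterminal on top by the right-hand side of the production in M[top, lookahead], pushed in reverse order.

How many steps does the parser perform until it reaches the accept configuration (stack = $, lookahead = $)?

12

step 1: stack=$ R  input=e a e y a $  — expand R ::= R'
step 2: stack=$ R'  input=e a e y a $  — expand R' ::= S y R'
step 3: stack=$ R' y S  input=e a e y a $  — expand S ::= e R T
step 4: stack=$ R' y T R e  input=e a e y a $  — match e
step 5: stack=$ R' y T R  input=a e y a $  — expand R ::= R'
step 6: stack=$ R' y T R'  input=a e y a $  — expand R' ::= a
step 7: stack=$ R' y T a  input=a e y a $  — match a
step 8: stack=$ R' y T  input=e y a $  — expand T ::= e
step 9: stack=$ R' y e  input=e y a $  — match e
step 10: stack=$ R' y  input=y a $  — match y
step 11: stack=$ R'  input=a $  — expand R' ::= a
step 12: stack=$ a  input=a $  — match a
Accept reached after 12 steps.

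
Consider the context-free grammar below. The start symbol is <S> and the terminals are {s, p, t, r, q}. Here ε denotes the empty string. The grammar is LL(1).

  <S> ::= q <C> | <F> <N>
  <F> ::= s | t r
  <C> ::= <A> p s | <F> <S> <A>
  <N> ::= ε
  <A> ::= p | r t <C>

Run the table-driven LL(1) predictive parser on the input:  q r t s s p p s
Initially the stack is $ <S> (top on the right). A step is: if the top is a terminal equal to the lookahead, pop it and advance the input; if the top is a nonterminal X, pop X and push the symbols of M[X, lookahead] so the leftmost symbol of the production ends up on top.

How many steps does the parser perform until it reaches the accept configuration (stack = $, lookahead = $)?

      Stack              Input              Action
   1  $ <S>              q r t s s p p s $  expand <S> ::= q <C>
   2  $ <C> q            q r t s s p p s $  match q
   3  $ <C>              r t s s p p s $    expand <C> ::= <A> p s
   4  $ s p <A>          r t s s p p s $    expand <A> ::= r t <C>
   5  $ s p <C> t r      r t s s p p s $    match r
   6  $ s p <C> t        t s s p p s $      match t
   7  $ s p <C>          s s p p s $        expand <C> ::= <F> <S> <A>
   8  $ s p <A> <S> <F>  s s p p s $        expand <F> ::= s
   9  $ s p <A> <S> s    s s p p s $        match s
  10  $ s p <A> <S>      s p p s $          expand <S> ::= <F> <N>
  11  $ s p <A> <N> <F>  s p p s $          expand <F> ::= s
  12  $ s p <A> <N> s    s p p s $          match s
  13  $ s p <A> <N>      p p s $            expand <N> ::= ε
  14  $ s p <A>          p p s $            expand <A> ::= p
  15  $ s p p            p p s $            match p
  16  $ s p              p s $              match p
  17  $ s                s $                match s
Accept reached after 17 steps.

17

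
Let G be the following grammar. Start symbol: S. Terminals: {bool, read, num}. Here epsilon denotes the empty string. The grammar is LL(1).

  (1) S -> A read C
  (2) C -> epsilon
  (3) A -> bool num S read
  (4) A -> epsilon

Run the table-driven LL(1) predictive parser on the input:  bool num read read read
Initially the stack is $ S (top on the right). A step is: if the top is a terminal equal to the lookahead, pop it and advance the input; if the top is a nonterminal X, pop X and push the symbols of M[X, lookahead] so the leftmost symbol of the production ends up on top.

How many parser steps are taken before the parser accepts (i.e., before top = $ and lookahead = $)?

11

step 1: stack=$ S  input=bool num read read read $  — expand S -> A read C
step 2: stack=$ C read A  input=bool num read read read $  — expand A -> bool num S read
step 3: stack=$ C read read S num bool  input=bool num read read read $  — match bool
step 4: stack=$ C read read S num  input=num read read read $  — match num
step 5: stack=$ C read read S  input=read read read $  — expand S -> A read C
step 6: stack=$ C read read C read A  input=read read read $  — expand A -> epsilon
step 7: stack=$ C read read C read  input=read read read $  — match read
step 8: stack=$ C read read C  input=read read $  — expand C -> epsilon
step 9: stack=$ C read read  input=read read $  — match read
step 10: stack=$ C read  input=read $  — match read
step 11: stack=$ C  input=$  — expand C -> epsilon
Accept reached after 11 steps.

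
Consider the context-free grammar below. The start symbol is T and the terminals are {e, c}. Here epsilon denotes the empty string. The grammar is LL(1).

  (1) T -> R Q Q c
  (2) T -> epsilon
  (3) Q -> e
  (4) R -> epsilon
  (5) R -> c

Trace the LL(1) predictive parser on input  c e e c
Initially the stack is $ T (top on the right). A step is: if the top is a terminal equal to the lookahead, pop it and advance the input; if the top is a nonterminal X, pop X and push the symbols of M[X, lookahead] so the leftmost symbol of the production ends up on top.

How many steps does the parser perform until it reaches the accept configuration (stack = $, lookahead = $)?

8

     Stack      Input      Action
  1  $ T        c e e c $  expand T -> R Q Q c
  2  $ c Q Q R  c e e c $  expand R -> c
  3  $ c Q Q c  c e e c $  match c
  4  $ c Q Q    e e c $    expand Q -> e
  5  $ c Q e    e e c $    match e
  6  $ c Q      e c $      expand Q -> e
  7  $ c e      e c $      match e
  8  $ c        c $        match c
Accept reached after 8 steps.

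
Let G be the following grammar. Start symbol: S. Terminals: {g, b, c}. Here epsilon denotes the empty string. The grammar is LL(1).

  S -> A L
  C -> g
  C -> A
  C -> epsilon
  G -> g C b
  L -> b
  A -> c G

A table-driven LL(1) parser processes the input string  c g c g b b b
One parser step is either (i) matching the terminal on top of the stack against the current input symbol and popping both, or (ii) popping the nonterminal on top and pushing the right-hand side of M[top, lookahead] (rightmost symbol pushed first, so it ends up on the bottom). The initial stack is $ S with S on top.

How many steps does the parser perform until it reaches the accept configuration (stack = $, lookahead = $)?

      Stack        Input            Action
   1  $ S          c g c g b b b $  expand S -> A L
   2  $ L A        c g c g b b b $  expand A -> c G
   3  $ L G c      c g c g b b b $  match c
   4  $ L G        g c g b b b $    expand G -> g C b
   5  $ L b C g    g c g b b b $    match g
   6  $ L b C      c g b b b $      expand C -> A
   7  $ L b A      c g b b b $      expand A -> c G
   8  $ L b G c    c g b b b $      match c
   9  $ L b G      g b b b $        expand G -> g C b
  10  $ L b b C g  g b b b $        match g
  11  $ L b b C    b b b $          expand C -> epsilon
  12  $ L b b      b b b $          match b
  13  $ L b        b b $            match b
  14  $ L          b $              expand L -> b
  15  $ b          b $              match b
Accept reached after 15 steps.

15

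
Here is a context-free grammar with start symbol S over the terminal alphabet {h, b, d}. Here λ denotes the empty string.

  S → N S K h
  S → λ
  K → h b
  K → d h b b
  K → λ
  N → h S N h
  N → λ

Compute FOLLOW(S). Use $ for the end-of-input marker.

FIRST(K) = {λ, d, h}
FIRST(N) = {λ, h}
FIRST(S) = {λ, d, h}  (via N S K h)
FOLLOW(S) includes $ since S is the start symbol.
FOLLOW(S): in S→N S K h, S is followed by K h with FIRST {d, h}; in N→h S N h, S is followed by N h with FIRST {h}. Thus FOLLOW(S) = {$, d, h}.
FOLLOW(K): in S→N S K h, K is followed by h with FIRST {h}. Thus FOLLOW(K) = {h}.
FOLLOW(N): in S→N S K h, N is followed by S K h with FIRST {d, h}; in N→h S N h, N is followed by h with FIRST {h}. Thus FOLLOW(N) = {d, h}.

{$, d, h}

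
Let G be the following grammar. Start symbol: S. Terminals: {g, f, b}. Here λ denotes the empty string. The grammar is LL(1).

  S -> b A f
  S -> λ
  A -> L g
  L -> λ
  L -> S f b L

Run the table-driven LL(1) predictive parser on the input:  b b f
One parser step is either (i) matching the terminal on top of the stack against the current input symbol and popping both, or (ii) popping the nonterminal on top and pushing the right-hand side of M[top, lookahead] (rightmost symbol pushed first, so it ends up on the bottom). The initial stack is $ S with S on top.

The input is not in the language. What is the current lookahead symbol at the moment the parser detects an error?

      Stack                    Input    Action
   1  $ S                      b b f $  expand S -> b A f
   2  $ f A b                  b b f $  match b
   3  $ f A                    b f $    expand A -> L g
   4  $ f g L                  b f $    expand L -> S f b L
   5  $ f g L b f S            b f $    expand S -> b A f
   6  $ f g L b f f A b        b f $    match b
   7  $ f g L b f f A          f $      expand A -> L g
   8  $ f g L b f f g L        f $      expand L -> S f b L
   9  $ f g L b f f g L b f S  f $      expand S -> λ
  10  $ f g L b f f g L b f    f $      match f
  11  $ f g L b f f g L b      $        error: top is terminal b but lookahead is $

$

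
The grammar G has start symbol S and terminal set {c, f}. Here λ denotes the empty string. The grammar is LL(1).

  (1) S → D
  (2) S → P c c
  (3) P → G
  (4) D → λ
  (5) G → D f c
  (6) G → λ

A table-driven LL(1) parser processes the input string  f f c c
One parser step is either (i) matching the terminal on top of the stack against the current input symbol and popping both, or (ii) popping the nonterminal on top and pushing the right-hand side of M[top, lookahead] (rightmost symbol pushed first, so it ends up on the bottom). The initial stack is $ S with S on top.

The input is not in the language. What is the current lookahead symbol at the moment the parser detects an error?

f

step 1: stack=$ S  input=f f c c $  — expand S → P c c
step 2: stack=$ c c P  input=f f c c $  — expand P → G
step 3: stack=$ c c G  input=f f c c $  — expand G → D f c
step 4: stack=$ c c c f D  input=f f c c $  — expand D → λ
step 5: stack=$ c c c f  input=f f c c $  — match f
step 6: stack=$ c c c  input=f c c $  — error: top is terminal c but lookahead is f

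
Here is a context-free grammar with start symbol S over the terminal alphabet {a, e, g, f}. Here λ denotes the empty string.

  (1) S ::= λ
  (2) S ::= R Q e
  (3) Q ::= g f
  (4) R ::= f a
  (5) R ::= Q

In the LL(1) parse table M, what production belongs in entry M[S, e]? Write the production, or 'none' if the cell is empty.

FIRST(Q) = {g}
FIRST(R) = {f, g}  (via Q)
FIRST(S) = {λ, f, g}  (via R Q e)
FOLLOW(S) includes $ since S is the start symbol.
FOLLOW(S): S appears on no right-hand side. Thus FOLLOW(S) = {$}.
For S ::= λ: FIRST(λ) = {λ}, so it goes in M[S, t] for t ∈ {}; since λ ∈ FIRST, also for every t ∈ FOLLOW(S) = {$}.
For S ::= R Q e: FIRST(R Q e) = {f, g}, so it goes in M[S, t] for t ∈ {f, g}.
None of these place a production in M[S, e].

none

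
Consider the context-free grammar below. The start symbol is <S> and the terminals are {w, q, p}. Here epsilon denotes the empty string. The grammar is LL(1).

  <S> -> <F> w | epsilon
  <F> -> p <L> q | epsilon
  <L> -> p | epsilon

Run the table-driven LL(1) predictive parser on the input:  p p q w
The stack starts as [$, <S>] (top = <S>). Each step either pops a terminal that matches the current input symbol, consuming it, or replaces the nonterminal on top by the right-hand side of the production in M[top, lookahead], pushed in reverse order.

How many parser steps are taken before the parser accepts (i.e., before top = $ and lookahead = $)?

     Stack        Input      Action
  1  $ <S>        p p q w $  expand <S> -> <F> w
  2  $ w <F>      p p q w $  expand <F> -> p <L> q
  3  $ w q <L> p  p p q w $  match p
  4  $ w q <L>    p q w $    expand <L> -> p
  5  $ w q p      p q w $    match p
  6  $ w q        q w $      match q
  7  $ w          w $        match w
Accept reached after 7 steps.

7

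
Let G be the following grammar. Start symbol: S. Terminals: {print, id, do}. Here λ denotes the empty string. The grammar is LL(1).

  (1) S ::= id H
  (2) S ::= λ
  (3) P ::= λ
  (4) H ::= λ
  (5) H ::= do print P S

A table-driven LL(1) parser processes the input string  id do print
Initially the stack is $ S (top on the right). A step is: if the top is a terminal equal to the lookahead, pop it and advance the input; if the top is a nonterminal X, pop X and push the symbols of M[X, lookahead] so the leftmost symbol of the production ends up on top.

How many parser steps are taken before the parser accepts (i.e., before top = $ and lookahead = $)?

step 1: stack=$ S  input=id do print $  — expand S ::= id H
step 2: stack=$ H id  input=id do print $  — match id
step 3: stack=$ H  input=do print $  — expand H ::= do print P S
step 4: stack=$ S P print do  input=do print $  — match do
step 5: stack=$ S P print  input=print $  — match print
step 6: stack=$ S P  input=$  — expand P ::= λ
step 7: stack=$ S  input=$  — expand S ::= λ
Accept reached after 7 steps.

7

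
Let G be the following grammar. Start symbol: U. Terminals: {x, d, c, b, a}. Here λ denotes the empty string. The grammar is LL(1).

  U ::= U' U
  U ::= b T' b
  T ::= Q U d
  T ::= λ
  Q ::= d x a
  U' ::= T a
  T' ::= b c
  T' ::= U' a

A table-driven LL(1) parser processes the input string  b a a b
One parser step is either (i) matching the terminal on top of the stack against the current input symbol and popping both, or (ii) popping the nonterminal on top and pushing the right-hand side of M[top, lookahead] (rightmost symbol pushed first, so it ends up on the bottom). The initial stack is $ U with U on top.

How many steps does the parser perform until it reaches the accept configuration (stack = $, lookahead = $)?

8

step 1: stack=$ U  input=b a a b $  — expand U ::= b T' b
step 2: stack=$ b T' b  input=b a a b $  — match b
step 3: stack=$ b T'  input=a a b $  — expand T' ::= U' a
step 4: stack=$ b a U'  input=a a b $  — expand U' ::= T a
step 5: stack=$ b a a T  input=a a b $  — expand T ::= λ
step 6: stack=$ b a a  input=a a b $  — match a
step 7: stack=$ b a  input=a b $  — match a
step 8: stack=$ b  input=b $  — match b
Accept reached after 8 steps.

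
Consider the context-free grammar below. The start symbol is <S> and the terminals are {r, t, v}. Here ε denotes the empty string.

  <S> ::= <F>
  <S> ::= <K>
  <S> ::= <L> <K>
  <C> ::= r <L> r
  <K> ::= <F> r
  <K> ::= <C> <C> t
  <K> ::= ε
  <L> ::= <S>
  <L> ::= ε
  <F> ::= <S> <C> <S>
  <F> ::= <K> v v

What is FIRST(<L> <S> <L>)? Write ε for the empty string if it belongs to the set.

FIRST(<C>): from <C>::=r <L> r we get {r}. So FIRST(<C>) = {r}.
FIRST(<S>): from <S>::=<F> we get {r, v}; from <S>::=<K> we get {ε, r, v}; from <S>::=<L> <K> we get {ε, r, v}. So FIRST(<S>) = {ε, r, v}.
FIRST(<L>): from <L>::=<S> we get {ε, r, v}; from <L>::=ε we get {ε}. So FIRST(<L>) = {ε, r, v}.
FIRST(<K>): from <K>::=<F> r we get {r, v}; from <K>::=<C> <C> t we get {r}; from <K>::=ε we get {ε}. So FIRST(<K>) = {ε, r, v}.
FIRST(<F>): from <F>::=<S> <C> <S> we get {r, v}; from <F>::=<K> v v we get {r, v}. So FIRST(<F>) = {r, v}.
FIRST(<L> <S> <L>): take FIRST of each symbol in turn, carrying on past any symbol whose FIRST contains ε; result {ε, r, v}.

{ε, r, v}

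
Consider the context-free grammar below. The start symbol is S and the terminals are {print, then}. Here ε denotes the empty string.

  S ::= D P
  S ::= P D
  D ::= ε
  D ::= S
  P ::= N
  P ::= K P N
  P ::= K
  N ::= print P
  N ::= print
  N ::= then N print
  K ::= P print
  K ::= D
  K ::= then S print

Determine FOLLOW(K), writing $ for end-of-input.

{$, print, then}

FIRST(N) = {print, then}
FIRST(S) = {ε, print, then}  (via D P, P D)
FIRST(D) = {ε, print, then}  (via S)
FIRST(P) = {ε, print, then}  (via N, K P N, K)
FIRST(K) = {ε, print, then}  (via P print, D)
FOLLOW(S) includes $ since S is the start symbol.
FOLLOW(S): in D::=S, the suffix after S is empty, so FOLLOW(S) ⊇ FOLLOW(D) = {$, print, then}; in K::=then S print, S is followed by print with FIRST {print}. Thus FOLLOW(S) = {$, print, then}.
FOLLOW(D): in S::=D P, D is followed by P with FIRST {ε, print, then}; in S::=D P, the suffix after D is nullable, so FOLLOW(D) ⊇ FOLLOW(S) = {$, print, then}; in S::=P D, the suffix after D is empty, so FOLLOW(D) ⊇ FOLLOW(S) = {$, print, then}; in K::=D, the suffix after D is empty, so FOLLOW(D) ⊇ FOLLOW(K) = {$, print, then}. Thus FOLLOW(D) = {$, print, then}.
FOLLOW(P): in S::=D P, the suffix after P is empty, so FOLLOW(P) ⊇ FOLLOW(S) = {$, print, then}; in S::=P D, P is followed by D with FIRST {ε, print, then}; in S::=P D, the suffix after P is nullable, so FOLLOW(P) ⊇ FOLLOW(S) = {$, print, then}; in P::=K P N, P is followed by N with FIRST {print, then}; in N::=print P, the suffix after P is empty, so FOLLOW(P) ⊇ FOLLOW(N) = {$, print, then}; in K::=P print, P is followed by print with FIRST {print}. Thus FOLLOW(P) = {$, print, then}.
FOLLOW(N): in P::=N, the suffix after N is empty, so FOLLOW(N) ⊇ FOLLOW(P) = {$, print, then}; in P::=K P N, the suffix after N is empty, so FOLLOW(N) ⊇ FOLLOW(P) = {$, print, then}; in N::=then N print, N is followed by print with FIRST {print}. Thus FOLLOW(N) = {$, print, then}.
FOLLOW(K): in P::=K P N, K is followed by P N with FIRST {print, then}; in P::=K, the suffix after K is empty, so FOLLOW(K) ⊇ FOLLOW(P) = {$, print, then}. Thus FOLLOW(K) = {$, print, then}.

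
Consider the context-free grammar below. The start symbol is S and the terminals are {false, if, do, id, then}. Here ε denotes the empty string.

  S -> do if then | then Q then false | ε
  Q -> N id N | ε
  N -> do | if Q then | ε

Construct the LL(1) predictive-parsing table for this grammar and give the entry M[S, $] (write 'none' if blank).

FIRST(S) = {ε, do, then}
FIRST(N) = {ε, do, if}
FIRST(Q) = {ε, do, id, if}  (via N id N)
FOLLOW(S) includes $ since S is the start symbol.
FOLLOW(S): S appears on no right-hand side. Thus FOLLOW(S) = {$}.
For S -> do if then: FIRST(do if then) = {do}, so it goes in M[S, t] for t ∈ {do}.
For S -> then Q then false: FIRST(then Q then false) = {then}, so it goes in M[S, t] for t ∈ {then}.
For S -> ε: FIRST(ε) = {ε}, so it goes in M[S, t] for t ∈ {}; since ε ∈ FIRST, also for every t ∈ FOLLOW(S) = {$}.

S -> ε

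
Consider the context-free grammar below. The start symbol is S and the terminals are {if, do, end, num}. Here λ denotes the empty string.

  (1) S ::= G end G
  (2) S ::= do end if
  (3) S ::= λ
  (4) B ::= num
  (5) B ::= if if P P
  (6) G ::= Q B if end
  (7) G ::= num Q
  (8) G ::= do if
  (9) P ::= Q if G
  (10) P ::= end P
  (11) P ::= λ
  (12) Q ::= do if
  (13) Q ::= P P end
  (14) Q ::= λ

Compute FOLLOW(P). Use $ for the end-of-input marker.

{do, end, if}

FIRST(B) = {if, num}
FIRST(S) = {λ, do, end, if, num}  (via G end G)
FIRST(G) = {do, end, if, num}  (via Q B if end)
FIRST(P) = {λ, do, end, if}  (via Q if G)
FIRST(Q) = {λ, do, end, if}  (via P P end)
FOLLOW(S) includes $ since S is the start symbol.
FOLLOW(S): S appears on no right-hand side. Thus FOLLOW(S) = {$}.
FOLLOW(B): in G::=Q B if end, B is followed by if end with FIRST {if}. Thus FOLLOW(B) = {if}.
FOLLOW(P): in B::=if if P P (occurrence 1), P is followed by P with FIRST {λ, do, end, if}; in B::=if if P P (occurrence 1), the suffix after P is nullable, so FOLLOW(P) ⊇ FOLLOW(B) = {if}; in B::=if if P P (occurrence 2), the suffix after P is empty, so FOLLOW(P) ⊇ FOLLOW(B) = {if}; in P::=end P, the suffix after P is empty (adds nothing new); in Q::=P P end (occurrence 1), P is followed by P end with FIRST {do, end, if}; in Q::=P P end (occurrence 2), P is followed by end with FIRST {end}. Thus FOLLOW(P) = {do, end, if}.
FOLLOW(G): in S::=G end G (occurrence 1), G is followed by end G with FIRST {end}; in S::=G end G (occurrence 2), the suffix after G is empty, so FOLLOW(G) ⊇ FOLLOW(S) = {$}; in P::=Q if G, the suffix after G is empty, so FOLLOW(G) ⊇ FOLLOW(P) = {do, end, if}. Thus FOLLOW(G) = {$, do, end, if}.
FOLLOW(Q): in G::=Q B if end, Q is followed by B if end with FIRST {if, num}; in G::=num Q, the suffix after Q is empty, so FOLLOW(Q) ⊇ FOLLOW(G) = {$, do, end, if}; in P::=Q if G, Q is followed by if G with FIRST {if}. Thus FOLLOW(Q) = {$, do, end, if, num}.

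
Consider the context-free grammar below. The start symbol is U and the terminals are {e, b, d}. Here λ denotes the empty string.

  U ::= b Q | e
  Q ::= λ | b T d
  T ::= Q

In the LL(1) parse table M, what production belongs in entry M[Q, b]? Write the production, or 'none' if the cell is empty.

FIRST(U) = {b, e}
FIRST(Q) = {λ, b}
FIRST(T) = {λ, b}  (via Q)
FOLLOW(U) includes $ since U is the start symbol.
FOLLOW(U): U appears on no right-hand side. Thus FOLLOW(U) = {$}.
FOLLOW(T): in Q::=b T d, T is followed by d with FIRST {d}. Thus FOLLOW(T) = {d}.
FOLLOW(Q): in U::=b Q, the suffix after Q is empty, so FOLLOW(Q) ⊇ FOLLOW(U) = {$}; in T::=Q, the suffix after Q is empty, so FOLLOW(Q) ⊇ FOLLOW(T) = {d}. Thus FOLLOW(Q) = {$, d}.
For Q ::= λ: FIRST(λ) = {λ}, so it goes in M[Q, t] for t ∈ {}; since λ ∈ FIRST, also for every t ∈ FOLLOW(Q) = {$, d}.
For Q ::= b T d: FIRST(b T d) = {b}, so it goes in M[Q, t] for t ∈ {b}.

Q ::= b T d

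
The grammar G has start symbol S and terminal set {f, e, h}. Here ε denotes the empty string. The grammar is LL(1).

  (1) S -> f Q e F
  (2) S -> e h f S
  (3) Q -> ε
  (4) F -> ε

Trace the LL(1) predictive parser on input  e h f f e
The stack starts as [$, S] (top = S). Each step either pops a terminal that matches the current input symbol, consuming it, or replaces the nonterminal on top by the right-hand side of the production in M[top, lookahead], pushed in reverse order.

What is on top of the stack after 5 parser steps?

     Stack      Input        Action
  1  $ S        e h f f e $  expand S -> e h f S
  2  $ S f h e  e h f f e $  match e
  3  $ S f h    h f f e $    match h
  4  $ S f      f f e $      match f
  5  $ S        f e $        expand S -> f Q e F
Stack after step 5: $ F e Q f (top = f).

f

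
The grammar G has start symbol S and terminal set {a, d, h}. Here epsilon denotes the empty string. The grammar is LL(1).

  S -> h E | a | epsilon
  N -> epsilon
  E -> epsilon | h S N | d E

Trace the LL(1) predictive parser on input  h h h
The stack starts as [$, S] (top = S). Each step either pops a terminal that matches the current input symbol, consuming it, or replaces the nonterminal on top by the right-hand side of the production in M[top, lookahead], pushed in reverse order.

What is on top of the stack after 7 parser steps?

N

     Stack    Input    Action
  1  $ S      h h h $  expand S -> h E
  2  $ E h    h h h $  match h
  3  $ E      h h $    expand E -> h S N
  4  $ N S h  h h $    match h
  5  $ N S    h $      expand S -> h E
  6  $ N E h  h $      match h
  7  $ N E    $        expand E -> epsilon
Stack after step 7: $ N (top = N).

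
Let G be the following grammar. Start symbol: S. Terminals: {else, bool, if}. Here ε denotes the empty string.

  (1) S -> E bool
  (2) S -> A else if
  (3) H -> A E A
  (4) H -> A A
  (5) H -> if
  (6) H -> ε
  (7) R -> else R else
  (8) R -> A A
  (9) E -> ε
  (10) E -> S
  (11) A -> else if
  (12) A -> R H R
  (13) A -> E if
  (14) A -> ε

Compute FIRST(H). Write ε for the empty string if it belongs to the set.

{ε, bool, else, if}

FIRST(S): from S->E bool we get {bool, else, if}; from S->A else if we get {bool, else, if}. So FIRST(S) = {bool, else, if}.
FIRST(E): from E->ε we get {ε}; from E->S we get {bool, else, if}. So FIRST(E) = {ε, bool, else, if}.
FIRST(H): from H->A E A we get {ε, bool, else, if}; from H->A A we get {ε, bool, else, if}; from H->if we get {if}; from H->ε we get {ε}. So FIRST(H) = {ε, bool, else, if}.
FIRST(R): from R->else R else we get {else}; from R->A A we get {ε, bool, else, if}. So FIRST(R) = {ε, bool, else, if}.
FIRST(A): from A->else if we get {else}; from A->R H R we get {ε, bool, else, if}; from A->E if we get {bool, else, if}; from A->ε we get {ε}. So FIRST(A) = {ε, bool, else, if}.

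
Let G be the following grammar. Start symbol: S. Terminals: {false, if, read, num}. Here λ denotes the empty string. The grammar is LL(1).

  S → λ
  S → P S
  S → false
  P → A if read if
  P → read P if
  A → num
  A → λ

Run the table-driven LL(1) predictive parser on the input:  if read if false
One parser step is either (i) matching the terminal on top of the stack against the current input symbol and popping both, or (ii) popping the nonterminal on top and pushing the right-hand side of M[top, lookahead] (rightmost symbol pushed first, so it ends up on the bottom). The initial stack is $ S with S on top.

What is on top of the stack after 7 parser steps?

step 1: stack=$ S  input=if read if false $  — expand S → P S
step 2: stack=$ S P  input=if read if false $  — expand P → A if read if
step 3: stack=$ S if read if A  input=if read if false $  — expand A → λ
step 4: stack=$ S if read if  input=if read if false $  — match if
step 5: stack=$ S if read  input=read if false $  — match read
step 6: stack=$ S if  input=if false $  — match if
step 7: stack=$ S  input=false $  — expand S → false
Stack after step 7: $ false (top = false).

false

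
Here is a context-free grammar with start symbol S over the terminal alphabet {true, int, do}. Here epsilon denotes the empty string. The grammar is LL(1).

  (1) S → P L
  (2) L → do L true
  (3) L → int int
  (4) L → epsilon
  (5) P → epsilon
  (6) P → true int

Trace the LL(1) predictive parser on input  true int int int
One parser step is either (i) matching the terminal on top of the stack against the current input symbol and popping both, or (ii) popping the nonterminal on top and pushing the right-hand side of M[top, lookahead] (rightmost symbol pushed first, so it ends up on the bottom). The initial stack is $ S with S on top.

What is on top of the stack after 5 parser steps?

int

step 1: stack=$ S  input=true int int int $  — expand S → P L
step 2: stack=$ L P  input=true int int int $  — expand P → true int
step 3: stack=$ L int true  input=true int int int $  — match true
step 4: stack=$ L int  input=int int int $  — match int
step 5: stack=$ L  input=int int $  — expand L → int int
Stack after step 5: $ int int (top = int).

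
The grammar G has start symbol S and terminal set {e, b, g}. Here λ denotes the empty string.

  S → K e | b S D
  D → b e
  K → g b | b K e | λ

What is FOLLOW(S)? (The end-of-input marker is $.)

{$, b}

FIRST(D) = {b}
FIRST(K) = {λ, b, g}
FIRST(S) = {b, e, g}  (via K e)
FOLLOW(S) includes $ since S is the start symbol.
FOLLOW(S): in S→b S D, S is followed by D with FIRST {b}. Thus FOLLOW(S) = {$, b}.
FOLLOW(D): in S→b S D, the suffix after D is empty, so FOLLOW(D) ⊇ FOLLOW(S) = {$, b}. Thus FOLLOW(D) = {$, b}.
FOLLOW(K): in S→K e, K is followed by e with FIRST {e}; in K→b K e, K is followed by e with FIRST {e}. Thus FOLLOW(K) = {e}.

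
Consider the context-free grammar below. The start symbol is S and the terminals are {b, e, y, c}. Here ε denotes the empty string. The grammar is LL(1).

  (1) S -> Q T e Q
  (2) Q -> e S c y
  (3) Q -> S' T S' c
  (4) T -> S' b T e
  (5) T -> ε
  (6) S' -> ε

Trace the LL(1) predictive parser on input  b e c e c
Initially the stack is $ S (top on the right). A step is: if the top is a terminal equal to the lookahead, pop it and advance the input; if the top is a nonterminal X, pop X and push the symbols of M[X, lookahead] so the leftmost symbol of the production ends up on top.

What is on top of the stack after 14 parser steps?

T

      Stack                  Input        Action
   1  $ S                    b e c e c $  expand S -> Q T e Q
   2  $ Q e T Q              b e c e c $  expand Q -> S' T S' c
   3  $ Q e T c S' T S'      b e c e c $  expand S' -> ε
   4  $ Q e T c S' T         b e c e c $  expand T -> S' b T e
   5  $ Q e T c S' e T b S'  b e c e c $  expand S' -> ε
   6  $ Q e T c S' e T b     b e c e c $  match b
   7  $ Q e T c S' e T       e c e c $    expand T -> ε
   8  $ Q e T c S' e         e c e c $    match e
   9  $ Q e T c S'           c e c $      expand S' -> ε
  10  $ Q e T c              c e c $      match c
  11  $ Q e T                e c $        expand T -> ε
  12  $ Q e                  e c $        match e
  13  $ Q                    c $          expand Q -> S' T S' c
  14  $ c S' T S'            c $          expand S' -> ε
Stack after step 14: $ c S' T (top = T).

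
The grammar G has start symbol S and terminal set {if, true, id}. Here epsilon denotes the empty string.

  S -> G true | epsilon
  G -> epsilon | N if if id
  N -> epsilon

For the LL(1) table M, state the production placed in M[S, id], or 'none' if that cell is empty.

FIRST(N) = {epsilon}
FIRST(G) = {epsilon, if}  (via N if if id)
FIRST(S) = {epsilon, if, true}  (via G true)
FOLLOW(S) includes $ since S is the start symbol.
FOLLOW(S): S appears on no right-hand side. Thus FOLLOW(S) = {$}.
For S -> G true: FIRST(G true) = {if, true}, so it goes in M[S, t] for t ∈ {if, true}.
For S -> epsilon: FIRST(epsilon) = {epsilon}, so it goes in M[S, t] for t ∈ {}; since epsilon ∈ FIRST, also for every t ∈ FOLLOW(S) = {$}.
None of these place a production in M[S, id].

none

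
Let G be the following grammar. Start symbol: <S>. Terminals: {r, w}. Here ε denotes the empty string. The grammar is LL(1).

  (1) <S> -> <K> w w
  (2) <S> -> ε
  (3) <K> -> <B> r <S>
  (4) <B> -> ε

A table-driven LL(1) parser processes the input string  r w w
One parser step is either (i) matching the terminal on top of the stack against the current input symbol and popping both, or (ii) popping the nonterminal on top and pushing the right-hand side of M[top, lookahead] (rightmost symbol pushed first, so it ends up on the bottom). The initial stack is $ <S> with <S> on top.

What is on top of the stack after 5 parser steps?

     Stack            Input    Action
  1  $ <S>            r w w $  expand <S> -> <K> w w
  2  $ w w <K>        r w w $  expand <K> -> <B> r <S>
  3  $ w w <S> r <B>  r w w $  expand <B> -> ε
  4  $ w w <S> r      r w w $  match r
  5  $ w w <S>        w w $    expand <S> -> ε
Stack after step 5: $ w w (top = w).

w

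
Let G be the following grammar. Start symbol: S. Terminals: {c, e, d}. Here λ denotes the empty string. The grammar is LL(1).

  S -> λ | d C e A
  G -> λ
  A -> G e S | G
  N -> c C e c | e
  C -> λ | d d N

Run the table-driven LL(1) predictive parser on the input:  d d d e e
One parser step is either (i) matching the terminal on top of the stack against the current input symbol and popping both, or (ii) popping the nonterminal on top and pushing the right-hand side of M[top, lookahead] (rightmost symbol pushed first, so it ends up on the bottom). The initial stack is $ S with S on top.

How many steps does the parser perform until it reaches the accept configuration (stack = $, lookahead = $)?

step 1: stack=$ S  input=d d d e e $  — expand S -> d C e A
step 2: stack=$ A e C d  input=d d d e e $  — match d
step 3: stack=$ A e C  input=d d e e $  — expand C -> d d N
step 4: stack=$ A e N d d  input=d d e e $  — match d
step 5: stack=$ A e N d  input=d e e $  — match d
step 6: stack=$ A e N  input=e e $  — expand N -> e
step 7: stack=$ A e e  input=e e $  — match e
step 8: stack=$ A e  input=e $  — match e
step 9: stack=$ A  input=$  — expand A -> G
step 10: stack=$ G  input=$  — expand G -> λ
Accept reached after 10 steps.

10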